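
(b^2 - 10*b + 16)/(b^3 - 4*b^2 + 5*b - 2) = (b - 8)/(b^2 - 2*b + 1)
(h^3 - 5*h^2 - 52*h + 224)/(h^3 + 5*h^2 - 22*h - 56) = (h - 8)/(h + 2)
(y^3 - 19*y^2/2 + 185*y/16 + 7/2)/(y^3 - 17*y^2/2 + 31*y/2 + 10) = (16*y^3 - 152*y^2 + 185*y + 56)/(8*(2*y^3 - 17*y^2 + 31*y + 20))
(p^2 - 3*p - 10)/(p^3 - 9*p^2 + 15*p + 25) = (p + 2)/(p^2 - 4*p - 5)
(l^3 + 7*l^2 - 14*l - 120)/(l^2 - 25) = (l^2 + 2*l - 24)/(l - 5)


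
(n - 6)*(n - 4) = n^2 - 10*n + 24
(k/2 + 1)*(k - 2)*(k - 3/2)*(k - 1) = k^4/2 - 5*k^3/4 - 5*k^2/4 + 5*k - 3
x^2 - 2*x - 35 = (x - 7)*(x + 5)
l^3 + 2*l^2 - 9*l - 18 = (l - 3)*(l + 2)*(l + 3)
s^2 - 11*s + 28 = (s - 7)*(s - 4)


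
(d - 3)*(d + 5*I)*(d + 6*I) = d^3 - 3*d^2 + 11*I*d^2 - 30*d - 33*I*d + 90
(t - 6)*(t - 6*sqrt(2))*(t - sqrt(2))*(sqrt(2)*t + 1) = sqrt(2)*t^4 - 13*t^3 - 6*sqrt(2)*t^3 + 5*sqrt(2)*t^2 + 78*t^2 - 30*sqrt(2)*t + 12*t - 72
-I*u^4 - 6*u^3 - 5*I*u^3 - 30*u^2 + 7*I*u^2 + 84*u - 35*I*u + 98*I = (u - 2)*(u + 7)*(u - 7*I)*(-I*u + 1)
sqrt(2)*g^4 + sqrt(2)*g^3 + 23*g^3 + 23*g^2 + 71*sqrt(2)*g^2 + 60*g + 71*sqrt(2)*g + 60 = (g + 1)*(g + 5*sqrt(2))*(g + 6*sqrt(2))*(sqrt(2)*g + 1)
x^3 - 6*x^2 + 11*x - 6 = (x - 3)*(x - 2)*(x - 1)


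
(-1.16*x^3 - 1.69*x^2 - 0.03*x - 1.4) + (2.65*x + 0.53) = -1.16*x^3 - 1.69*x^2 + 2.62*x - 0.87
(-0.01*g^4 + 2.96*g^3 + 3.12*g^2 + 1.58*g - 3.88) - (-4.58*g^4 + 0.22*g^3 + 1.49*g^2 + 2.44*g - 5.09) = 4.57*g^4 + 2.74*g^3 + 1.63*g^2 - 0.86*g + 1.21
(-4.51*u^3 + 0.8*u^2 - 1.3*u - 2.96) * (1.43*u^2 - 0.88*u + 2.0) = -6.4493*u^5 + 5.1128*u^4 - 11.583*u^3 - 1.4888*u^2 + 0.00479999999999992*u - 5.92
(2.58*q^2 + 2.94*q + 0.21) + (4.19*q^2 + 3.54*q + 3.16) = 6.77*q^2 + 6.48*q + 3.37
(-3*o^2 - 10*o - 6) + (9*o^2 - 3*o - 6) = 6*o^2 - 13*o - 12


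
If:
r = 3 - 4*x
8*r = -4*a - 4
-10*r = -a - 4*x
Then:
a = -17/13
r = 2/13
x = 37/52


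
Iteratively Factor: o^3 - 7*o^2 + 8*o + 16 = (o + 1)*(o^2 - 8*o + 16) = (o - 4)*(o + 1)*(o - 4)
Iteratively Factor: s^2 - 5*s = (s)*(s - 5)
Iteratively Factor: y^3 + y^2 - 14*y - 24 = (y + 3)*(y^2 - 2*y - 8) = (y - 4)*(y + 3)*(y + 2)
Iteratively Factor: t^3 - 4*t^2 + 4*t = (t - 2)*(t^2 - 2*t) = t*(t - 2)*(t - 2)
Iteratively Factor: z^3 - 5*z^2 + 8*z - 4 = (z - 2)*(z^2 - 3*z + 2) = (z - 2)*(z - 1)*(z - 2)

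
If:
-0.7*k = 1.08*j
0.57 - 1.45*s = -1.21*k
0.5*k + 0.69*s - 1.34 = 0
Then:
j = -0.64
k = 0.99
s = 1.22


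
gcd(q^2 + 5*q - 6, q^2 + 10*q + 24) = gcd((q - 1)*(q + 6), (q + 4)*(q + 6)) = q + 6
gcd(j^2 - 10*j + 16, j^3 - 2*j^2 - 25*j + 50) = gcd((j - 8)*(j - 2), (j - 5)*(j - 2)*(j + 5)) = j - 2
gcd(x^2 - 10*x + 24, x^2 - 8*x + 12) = x - 6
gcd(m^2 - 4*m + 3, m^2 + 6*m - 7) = m - 1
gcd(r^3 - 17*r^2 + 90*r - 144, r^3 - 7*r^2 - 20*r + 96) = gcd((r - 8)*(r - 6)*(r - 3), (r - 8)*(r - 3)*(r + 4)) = r^2 - 11*r + 24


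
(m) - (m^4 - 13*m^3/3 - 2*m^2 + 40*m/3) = -m^4 + 13*m^3/3 + 2*m^2 - 37*m/3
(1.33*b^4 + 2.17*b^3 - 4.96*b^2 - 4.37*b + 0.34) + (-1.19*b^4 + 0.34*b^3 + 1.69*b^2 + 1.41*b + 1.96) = 0.14*b^4 + 2.51*b^3 - 3.27*b^2 - 2.96*b + 2.3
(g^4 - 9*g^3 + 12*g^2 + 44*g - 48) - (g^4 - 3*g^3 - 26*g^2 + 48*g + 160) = -6*g^3 + 38*g^2 - 4*g - 208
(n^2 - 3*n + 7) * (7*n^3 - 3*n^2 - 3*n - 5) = 7*n^5 - 24*n^4 + 55*n^3 - 17*n^2 - 6*n - 35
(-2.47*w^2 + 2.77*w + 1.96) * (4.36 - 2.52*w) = 6.2244*w^3 - 17.7496*w^2 + 7.138*w + 8.5456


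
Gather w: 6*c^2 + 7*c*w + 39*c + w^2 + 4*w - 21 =6*c^2 + 39*c + w^2 + w*(7*c + 4) - 21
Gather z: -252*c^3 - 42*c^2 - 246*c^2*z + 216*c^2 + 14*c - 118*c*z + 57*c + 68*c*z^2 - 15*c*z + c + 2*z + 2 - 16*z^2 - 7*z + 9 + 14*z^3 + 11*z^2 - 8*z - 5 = -252*c^3 + 174*c^2 + 72*c + 14*z^3 + z^2*(68*c - 5) + z*(-246*c^2 - 133*c - 13) + 6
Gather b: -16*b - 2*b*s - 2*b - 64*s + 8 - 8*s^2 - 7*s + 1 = b*(-2*s - 18) - 8*s^2 - 71*s + 9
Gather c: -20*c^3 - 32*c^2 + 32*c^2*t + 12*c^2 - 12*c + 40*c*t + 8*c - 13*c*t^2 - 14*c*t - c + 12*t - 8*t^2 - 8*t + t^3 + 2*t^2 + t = -20*c^3 + c^2*(32*t - 20) + c*(-13*t^2 + 26*t - 5) + t^3 - 6*t^2 + 5*t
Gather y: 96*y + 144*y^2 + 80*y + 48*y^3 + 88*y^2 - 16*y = 48*y^3 + 232*y^2 + 160*y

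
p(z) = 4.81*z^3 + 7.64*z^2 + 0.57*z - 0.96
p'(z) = 14.43*z^2 + 15.28*z + 0.57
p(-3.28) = -90.37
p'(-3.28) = 105.70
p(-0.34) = -0.46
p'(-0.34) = -2.96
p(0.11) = -0.80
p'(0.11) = 2.43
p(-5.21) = -476.78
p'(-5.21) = 312.65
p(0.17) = -0.62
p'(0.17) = 3.58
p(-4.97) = -405.57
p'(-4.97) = 281.06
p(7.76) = 2711.18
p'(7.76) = 988.08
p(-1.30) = 0.64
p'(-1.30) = 5.09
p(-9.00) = -2893.74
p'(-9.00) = 1031.88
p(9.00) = 4129.50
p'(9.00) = 1306.92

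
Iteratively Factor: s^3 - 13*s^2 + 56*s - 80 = (s - 4)*(s^2 - 9*s + 20) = (s - 5)*(s - 4)*(s - 4)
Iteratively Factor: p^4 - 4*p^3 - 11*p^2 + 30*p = (p + 3)*(p^3 - 7*p^2 + 10*p) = p*(p + 3)*(p^2 - 7*p + 10) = p*(p - 5)*(p + 3)*(p - 2)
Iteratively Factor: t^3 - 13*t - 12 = (t - 4)*(t^2 + 4*t + 3) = (t - 4)*(t + 1)*(t + 3)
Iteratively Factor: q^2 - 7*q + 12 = (q - 4)*(q - 3)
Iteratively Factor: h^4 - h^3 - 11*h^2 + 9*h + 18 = (h - 3)*(h^3 + 2*h^2 - 5*h - 6) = (h - 3)*(h - 2)*(h^2 + 4*h + 3) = (h - 3)*(h - 2)*(h + 1)*(h + 3)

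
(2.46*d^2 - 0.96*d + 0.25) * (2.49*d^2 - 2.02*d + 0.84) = 6.1254*d^4 - 7.3596*d^3 + 4.6281*d^2 - 1.3114*d + 0.21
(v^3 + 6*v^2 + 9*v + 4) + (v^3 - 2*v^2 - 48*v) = 2*v^3 + 4*v^2 - 39*v + 4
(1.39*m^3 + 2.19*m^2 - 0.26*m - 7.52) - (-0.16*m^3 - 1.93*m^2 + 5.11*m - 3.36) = 1.55*m^3 + 4.12*m^2 - 5.37*m - 4.16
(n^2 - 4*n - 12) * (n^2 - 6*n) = n^4 - 10*n^3 + 12*n^2 + 72*n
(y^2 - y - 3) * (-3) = -3*y^2 + 3*y + 9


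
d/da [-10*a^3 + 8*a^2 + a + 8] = -30*a^2 + 16*a + 1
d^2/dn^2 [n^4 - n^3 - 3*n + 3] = 6*n*(2*n - 1)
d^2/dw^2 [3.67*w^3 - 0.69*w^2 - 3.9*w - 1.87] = 22.02*w - 1.38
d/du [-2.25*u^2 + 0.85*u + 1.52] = 0.85 - 4.5*u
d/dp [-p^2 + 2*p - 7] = 2 - 2*p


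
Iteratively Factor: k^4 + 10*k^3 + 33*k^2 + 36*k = (k + 3)*(k^3 + 7*k^2 + 12*k) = (k + 3)^2*(k^2 + 4*k) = (k + 3)^2*(k + 4)*(k)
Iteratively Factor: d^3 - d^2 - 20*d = (d - 5)*(d^2 + 4*d) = d*(d - 5)*(d + 4)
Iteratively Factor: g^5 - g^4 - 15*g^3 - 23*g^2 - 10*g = (g + 2)*(g^4 - 3*g^3 - 9*g^2 - 5*g) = (g + 1)*(g + 2)*(g^3 - 4*g^2 - 5*g) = g*(g + 1)*(g + 2)*(g^2 - 4*g - 5) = g*(g + 1)^2*(g + 2)*(g - 5)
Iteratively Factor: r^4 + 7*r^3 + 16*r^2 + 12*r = (r + 2)*(r^3 + 5*r^2 + 6*r) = (r + 2)*(r + 3)*(r^2 + 2*r) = (r + 2)^2*(r + 3)*(r)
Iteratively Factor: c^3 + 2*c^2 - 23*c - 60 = (c - 5)*(c^2 + 7*c + 12) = (c - 5)*(c + 4)*(c + 3)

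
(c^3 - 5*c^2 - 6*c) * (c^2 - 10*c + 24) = c^5 - 15*c^4 + 68*c^3 - 60*c^2 - 144*c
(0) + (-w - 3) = -w - 3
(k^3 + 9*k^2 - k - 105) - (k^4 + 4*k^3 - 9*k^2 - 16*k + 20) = -k^4 - 3*k^3 + 18*k^2 + 15*k - 125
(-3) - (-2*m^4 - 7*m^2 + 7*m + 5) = 2*m^4 + 7*m^2 - 7*m - 8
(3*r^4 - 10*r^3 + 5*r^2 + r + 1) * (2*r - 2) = 6*r^5 - 26*r^4 + 30*r^3 - 8*r^2 - 2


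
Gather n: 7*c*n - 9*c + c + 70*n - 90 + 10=-8*c + n*(7*c + 70) - 80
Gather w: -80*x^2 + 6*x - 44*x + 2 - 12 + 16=-80*x^2 - 38*x + 6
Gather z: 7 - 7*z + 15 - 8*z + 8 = 30 - 15*z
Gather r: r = r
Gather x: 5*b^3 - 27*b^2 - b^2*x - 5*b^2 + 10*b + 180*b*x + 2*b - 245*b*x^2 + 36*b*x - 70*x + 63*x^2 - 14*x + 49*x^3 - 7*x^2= 5*b^3 - 32*b^2 + 12*b + 49*x^3 + x^2*(56 - 245*b) + x*(-b^2 + 216*b - 84)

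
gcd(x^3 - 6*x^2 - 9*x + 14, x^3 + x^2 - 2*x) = x^2 + x - 2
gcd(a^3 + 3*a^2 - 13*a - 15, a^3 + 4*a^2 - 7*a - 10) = a^2 + 6*a + 5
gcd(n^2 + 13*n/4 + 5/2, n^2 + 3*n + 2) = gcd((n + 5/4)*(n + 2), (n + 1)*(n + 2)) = n + 2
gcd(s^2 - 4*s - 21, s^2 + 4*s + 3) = s + 3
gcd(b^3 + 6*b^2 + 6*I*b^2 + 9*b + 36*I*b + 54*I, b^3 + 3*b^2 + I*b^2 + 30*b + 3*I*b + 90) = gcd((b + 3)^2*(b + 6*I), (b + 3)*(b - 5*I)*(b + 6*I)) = b^2 + b*(3 + 6*I) + 18*I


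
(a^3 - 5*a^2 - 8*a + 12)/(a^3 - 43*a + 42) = (a + 2)/(a + 7)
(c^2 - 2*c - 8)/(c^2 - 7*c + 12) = (c + 2)/(c - 3)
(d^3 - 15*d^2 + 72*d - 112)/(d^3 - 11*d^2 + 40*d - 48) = (d - 7)/(d - 3)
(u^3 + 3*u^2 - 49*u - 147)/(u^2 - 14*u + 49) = (u^2 + 10*u + 21)/(u - 7)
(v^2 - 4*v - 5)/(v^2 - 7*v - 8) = (v - 5)/(v - 8)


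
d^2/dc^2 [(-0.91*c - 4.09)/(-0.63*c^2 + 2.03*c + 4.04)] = ((-3.4398*c - 1.4588)*(-0.63*c^2 + 2.03*c + 4.04) - (0.91*c + 4.09)*(1.26*c - 2.03)*(2.52*c - 4.06))/(-0.63*c^2 + 2.03*c + 4.04)^3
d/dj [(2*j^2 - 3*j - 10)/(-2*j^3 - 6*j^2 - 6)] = (-3*j*(j + 2)*(-2*j^2 + 3*j + 10) + (3 - 4*j)*(j^3 + 3*j^2 + 3))/(2*(j^3 + 3*j^2 + 3)^2)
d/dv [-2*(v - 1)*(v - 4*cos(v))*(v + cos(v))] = 2*(1 - v)*(v + cos(v))*(4*sin(v) + 1) + 2*(v - 1)*(v - 4*cos(v))*(sin(v) - 1) - 2*(v - 4*cos(v))*(v + cos(v))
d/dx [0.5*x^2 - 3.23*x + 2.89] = 1.0*x - 3.23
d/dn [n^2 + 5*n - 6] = 2*n + 5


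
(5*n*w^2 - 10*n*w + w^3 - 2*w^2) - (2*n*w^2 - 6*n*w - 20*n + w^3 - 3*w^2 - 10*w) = 3*n*w^2 - 4*n*w + 20*n + w^2 + 10*w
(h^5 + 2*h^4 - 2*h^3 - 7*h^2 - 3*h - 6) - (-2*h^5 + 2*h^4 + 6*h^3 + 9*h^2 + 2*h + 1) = 3*h^5 - 8*h^3 - 16*h^2 - 5*h - 7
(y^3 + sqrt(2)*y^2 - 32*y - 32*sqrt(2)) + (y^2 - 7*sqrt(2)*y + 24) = y^3 + y^2 + sqrt(2)*y^2 - 32*y - 7*sqrt(2)*y - 32*sqrt(2) + 24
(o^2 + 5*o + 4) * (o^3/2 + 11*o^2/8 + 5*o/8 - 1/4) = o^5/2 + 31*o^4/8 + 19*o^3/2 + 67*o^2/8 + 5*o/4 - 1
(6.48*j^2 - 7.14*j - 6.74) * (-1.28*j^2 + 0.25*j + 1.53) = -8.2944*j^4 + 10.7592*j^3 + 16.7566*j^2 - 12.6092*j - 10.3122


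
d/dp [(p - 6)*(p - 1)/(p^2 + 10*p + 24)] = (17*p^2 + 36*p - 228)/(p^4 + 20*p^3 + 148*p^2 + 480*p + 576)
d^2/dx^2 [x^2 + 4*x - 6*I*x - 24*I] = 2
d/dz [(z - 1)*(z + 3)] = 2*z + 2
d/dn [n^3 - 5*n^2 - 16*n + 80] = 3*n^2 - 10*n - 16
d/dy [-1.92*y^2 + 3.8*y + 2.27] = 3.8 - 3.84*y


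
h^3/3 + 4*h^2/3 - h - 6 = (h/3 + 1)*(h - 2)*(h + 3)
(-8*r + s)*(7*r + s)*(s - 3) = -56*r^2*s + 168*r^2 - r*s^2 + 3*r*s + s^3 - 3*s^2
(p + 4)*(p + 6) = p^2 + 10*p + 24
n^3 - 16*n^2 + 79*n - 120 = (n - 8)*(n - 5)*(n - 3)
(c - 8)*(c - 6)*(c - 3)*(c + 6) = c^4 - 11*c^3 - 12*c^2 + 396*c - 864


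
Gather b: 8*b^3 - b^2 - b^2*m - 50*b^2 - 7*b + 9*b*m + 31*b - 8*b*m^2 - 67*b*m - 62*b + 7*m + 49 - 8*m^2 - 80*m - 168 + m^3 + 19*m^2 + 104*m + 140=8*b^3 + b^2*(-m - 51) + b*(-8*m^2 - 58*m - 38) + m^3 + 11*m^2 + 31*m + 21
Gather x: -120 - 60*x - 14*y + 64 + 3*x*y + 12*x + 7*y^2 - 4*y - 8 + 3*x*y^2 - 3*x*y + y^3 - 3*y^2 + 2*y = x*(3*y^2 - 48) + y^3 + 4*y^2 - 16*y - 64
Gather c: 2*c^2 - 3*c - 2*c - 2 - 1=2*c^2 - 5*c - 3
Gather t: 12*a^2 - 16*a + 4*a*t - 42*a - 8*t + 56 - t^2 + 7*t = 12*a^2 - 58*a - t^2 + t*(4*a - 1) + 56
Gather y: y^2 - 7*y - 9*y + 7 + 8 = y^2 - 16*y + 15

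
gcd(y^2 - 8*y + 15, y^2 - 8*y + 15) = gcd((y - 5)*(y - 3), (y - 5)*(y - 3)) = y^2 - 8*y + 15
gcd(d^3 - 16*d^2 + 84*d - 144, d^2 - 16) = d - 4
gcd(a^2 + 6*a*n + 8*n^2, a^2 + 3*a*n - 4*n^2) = a + 4*n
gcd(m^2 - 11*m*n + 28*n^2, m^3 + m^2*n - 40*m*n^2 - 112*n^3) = m - 7*n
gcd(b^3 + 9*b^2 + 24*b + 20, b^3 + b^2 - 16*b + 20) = b + 5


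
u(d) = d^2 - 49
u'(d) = 2*d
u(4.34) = -30.16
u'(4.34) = 8.68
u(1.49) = -46.78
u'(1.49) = 2.98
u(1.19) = -47.58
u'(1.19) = 2.38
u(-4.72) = -26.72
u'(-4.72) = -9.44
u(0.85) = -48.28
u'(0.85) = 1.70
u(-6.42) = -7.78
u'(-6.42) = -12.84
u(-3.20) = -38.76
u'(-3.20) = -6.40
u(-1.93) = -45.28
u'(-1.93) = -3.86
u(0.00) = -49.00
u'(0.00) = 0.00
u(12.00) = 95.00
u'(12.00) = 24.00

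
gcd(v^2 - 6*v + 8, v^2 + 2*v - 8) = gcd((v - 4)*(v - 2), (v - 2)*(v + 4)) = v - 2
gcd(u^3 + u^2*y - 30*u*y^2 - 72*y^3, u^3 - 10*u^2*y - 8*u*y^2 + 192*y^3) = -u^2 + 2*u*y + 24*y^2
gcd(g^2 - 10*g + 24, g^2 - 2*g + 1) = 1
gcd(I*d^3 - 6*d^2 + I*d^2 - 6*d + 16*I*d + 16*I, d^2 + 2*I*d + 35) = 1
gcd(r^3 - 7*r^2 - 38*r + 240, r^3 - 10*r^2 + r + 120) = r^2 - 13*r + 40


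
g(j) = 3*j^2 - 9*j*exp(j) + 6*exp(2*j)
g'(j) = -9*j*exp(j) + 6*j + 12*exp(2*j) - 9*exp(j)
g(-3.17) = 31.36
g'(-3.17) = -18.18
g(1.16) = 31.79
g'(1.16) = 67.06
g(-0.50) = 5.69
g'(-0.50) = -1.31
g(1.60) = 83.55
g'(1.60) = 188.09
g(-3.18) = 31.54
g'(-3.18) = -18.24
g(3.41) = 4601.95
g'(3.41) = 9811.05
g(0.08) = 6.28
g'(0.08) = 4.03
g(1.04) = 24.79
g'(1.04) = 50.35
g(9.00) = 393303708.03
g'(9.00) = 787190406.09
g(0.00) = 6.00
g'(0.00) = 3.00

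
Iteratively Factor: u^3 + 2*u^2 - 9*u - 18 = (u + 2)*(u^2 - 9) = (u + 2)*(u + 3)*(u - 3)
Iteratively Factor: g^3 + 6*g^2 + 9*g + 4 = (g + 4)*(g^2 + 2*g + 1) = (g + 1)*(g + 4)*(g + 1)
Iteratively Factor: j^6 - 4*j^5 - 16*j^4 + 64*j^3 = (j - 4)*(j^5 - 16*j^3) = j*(j - 4)*(j^4 - 16*j^2) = j^2*(j - 4)*(j^3 - 16*j) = j^3*(j - 4)*(j^2 - 16) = j^3*(j - 4)*(j + 4)*(j - 4)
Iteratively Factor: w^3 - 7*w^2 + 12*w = (w - 4)*(w^2 - 3*w) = (w - 4)*(w - 3)*(w)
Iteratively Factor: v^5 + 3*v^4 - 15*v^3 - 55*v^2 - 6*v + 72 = (v - 1)*(v^4 + 4*v^3 - 11*v^2 - 66*v - 72) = (v - 1)*(v + 2)*(v^3 + 2*v^2 - 15*v - 36) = (v - 1)*(v + 2)*(v + 3)*(v^2 - v - 12) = (v - 4)*(v - 1)*(v + 2)*(v + 3)*(v + 3)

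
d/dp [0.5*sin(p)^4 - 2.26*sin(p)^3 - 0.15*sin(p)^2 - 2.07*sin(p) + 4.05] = (2.0*sin(p)^3 - 6.78*sin(p)^2 - 0.3*sin(p) - 2.07)*cos(p)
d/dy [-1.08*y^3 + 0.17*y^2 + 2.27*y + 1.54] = -3.24*y^2 + 0.34*y + 2.27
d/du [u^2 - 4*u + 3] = 2*u - 4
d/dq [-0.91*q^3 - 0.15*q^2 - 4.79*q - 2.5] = -2.73*q^2 - 0.3*q - 4.79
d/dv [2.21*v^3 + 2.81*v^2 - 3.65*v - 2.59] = 6.63*v^2 + 5.62*v - 3.65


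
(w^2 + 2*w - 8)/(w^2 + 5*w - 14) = (w + 4)/(w + 7)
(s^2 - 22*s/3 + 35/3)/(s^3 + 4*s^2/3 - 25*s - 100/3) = (3*s - 7)/(3*s^2 + 19*s + 20)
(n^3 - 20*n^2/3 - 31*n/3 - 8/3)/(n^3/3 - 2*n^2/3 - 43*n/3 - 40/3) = (3*n + 1)/(n + 5)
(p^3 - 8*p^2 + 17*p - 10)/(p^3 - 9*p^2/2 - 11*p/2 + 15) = 2*(p^2 - 3*p + 2)/(2*p^2 + p - 6)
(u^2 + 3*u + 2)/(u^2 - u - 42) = (u^2 + 3*u + 2)/(u^2 - u - 42)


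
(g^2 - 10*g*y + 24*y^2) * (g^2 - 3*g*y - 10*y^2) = g^4 - 13*g^3*y + 44*g^2*y^2 + 28*g*y^3 - 240*y^4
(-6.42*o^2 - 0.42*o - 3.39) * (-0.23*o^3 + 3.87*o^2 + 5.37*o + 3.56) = 1.4766*o^5 - 24.7488*o^4 - 35.3211*o^3 - 38.2299*o^2 - 19.6995*o - 12.0684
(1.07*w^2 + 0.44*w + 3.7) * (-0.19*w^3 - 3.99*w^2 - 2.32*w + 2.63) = -0.2033*w^5 - 4.3529*w^4 - 4.941*w^3 - 12.9697*w^2 - 7.4268*w + 9.731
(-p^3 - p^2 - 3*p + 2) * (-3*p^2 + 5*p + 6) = 3*p^5 - 2*p^4 - 2*p^3 - 27*p^2 - 8*p + 12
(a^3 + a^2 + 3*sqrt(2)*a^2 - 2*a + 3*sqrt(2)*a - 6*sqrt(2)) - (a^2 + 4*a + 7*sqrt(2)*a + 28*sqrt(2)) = a^3 + 3*sqrt(2)*a^2 - 6*a - 4*sqrt(2)*a - 34*sqrt(2)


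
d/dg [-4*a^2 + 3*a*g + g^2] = 3*a + 2*g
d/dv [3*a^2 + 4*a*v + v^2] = 4*a + 2*v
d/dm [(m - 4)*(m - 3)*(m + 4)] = 3*m^2 - 6*m - 16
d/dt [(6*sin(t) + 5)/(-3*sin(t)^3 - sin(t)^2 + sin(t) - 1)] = (36*sin(t)^3 + 51*sin(t)^2 + 10*sin(t) - 11)*cos(t)/(3*sin(t)^3 + sin(t)^2 - sin(t) + 1)^2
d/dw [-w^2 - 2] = -2*w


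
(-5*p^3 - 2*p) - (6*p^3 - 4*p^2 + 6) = -11*p^3 + 4*p^2 - 2*p - 6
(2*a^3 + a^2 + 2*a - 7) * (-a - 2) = -2*a^4 - 5*a^3 - 4*a^2 + 3*a + 14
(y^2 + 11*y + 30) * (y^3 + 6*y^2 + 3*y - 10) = y^5 + 17*y^4 + 99*y^3 + 203*y^2 - 20*y - 300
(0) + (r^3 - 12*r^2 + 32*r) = r^3 - 12*r^2 + 32*r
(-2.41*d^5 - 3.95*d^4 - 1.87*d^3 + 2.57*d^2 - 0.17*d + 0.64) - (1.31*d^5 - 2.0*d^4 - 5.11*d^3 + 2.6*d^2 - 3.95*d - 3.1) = -3.72*d^5 - 1.95*d^4 + 3.24*d^3 - 0.0300000000000002*d^2 + 3.78*d + 3.74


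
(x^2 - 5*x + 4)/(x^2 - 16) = (x - 1)/(x + 4)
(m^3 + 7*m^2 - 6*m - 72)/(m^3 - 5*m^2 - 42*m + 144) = (m + 4)/(m - 8)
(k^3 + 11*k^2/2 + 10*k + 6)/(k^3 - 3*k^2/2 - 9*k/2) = (k^2 + 4*k + 4)/(k*(k - 3))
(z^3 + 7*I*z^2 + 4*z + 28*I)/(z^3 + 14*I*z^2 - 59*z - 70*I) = (z - 2*I)/(z + 5*I)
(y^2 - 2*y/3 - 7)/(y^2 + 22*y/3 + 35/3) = (y - 3)/(y + 5)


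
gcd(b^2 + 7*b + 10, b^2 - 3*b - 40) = b + 5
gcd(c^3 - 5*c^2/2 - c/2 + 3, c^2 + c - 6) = c - 2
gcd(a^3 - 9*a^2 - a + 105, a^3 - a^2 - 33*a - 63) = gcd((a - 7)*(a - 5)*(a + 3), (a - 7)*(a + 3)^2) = a^2 - 4*a - 21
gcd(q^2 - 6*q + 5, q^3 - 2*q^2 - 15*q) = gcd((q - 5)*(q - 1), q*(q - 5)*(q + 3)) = q - 5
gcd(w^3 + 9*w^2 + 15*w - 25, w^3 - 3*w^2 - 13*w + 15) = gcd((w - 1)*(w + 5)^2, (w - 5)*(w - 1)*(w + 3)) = w - 1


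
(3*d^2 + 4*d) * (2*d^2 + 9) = 6*d^4 + 8*d^3 + 27*d^2 + 36*d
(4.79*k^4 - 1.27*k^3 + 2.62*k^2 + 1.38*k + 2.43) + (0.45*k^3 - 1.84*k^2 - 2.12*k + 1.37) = 4.79*k^4 - 0.82*k^3 + 0.78*k^2 - 0.74*k + 3.8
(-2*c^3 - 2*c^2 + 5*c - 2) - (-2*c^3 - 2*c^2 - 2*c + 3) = 7*c - 5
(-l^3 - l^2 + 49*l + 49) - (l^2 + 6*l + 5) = -l^3 - 2*l^2 + 43*l + 44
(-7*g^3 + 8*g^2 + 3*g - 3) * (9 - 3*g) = 21*g^4 - 87*g^3 + 63*g^2 + 36*g - 27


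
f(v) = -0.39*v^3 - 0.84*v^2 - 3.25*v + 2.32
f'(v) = -1.17*v^2 - 1.68*v - 3.25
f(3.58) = -37.98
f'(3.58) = -24.26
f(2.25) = -13.69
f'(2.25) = -12.95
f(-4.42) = 33.95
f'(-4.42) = -18.68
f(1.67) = -7.27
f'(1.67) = -9.32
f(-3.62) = 21.58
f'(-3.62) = -12.50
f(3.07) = -26.86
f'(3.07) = -19.43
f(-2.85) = 13.79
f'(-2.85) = -7.97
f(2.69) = -20.09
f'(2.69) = -16.24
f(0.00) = 2.32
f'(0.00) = -3.25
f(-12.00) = 594.28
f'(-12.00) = -151.57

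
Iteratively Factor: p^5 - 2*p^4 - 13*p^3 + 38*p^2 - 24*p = (p)*(p^4 - 2*p^3 - 13*p^2 + 38*p - 24) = p*(p - 3)*(p^3 + p^2 - 10*p + 8) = p*(p - 3)*(p - 1)*(p^2 + 2*p - 8) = p*(p - 3)*(p - 2)*(p - 1)*(p + 4)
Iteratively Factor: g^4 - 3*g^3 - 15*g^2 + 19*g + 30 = (g + 1)*(g^3 - 4*g^2 - 11*g + 30) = (g + 1)*(g + 3)*(g^2 - 7*g + 10) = (g - 5)*(g + 1)*(g + 3)*(g - 2)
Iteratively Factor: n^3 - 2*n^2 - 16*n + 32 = (n - 4)*(n^2 + 2*n - 8) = (n - 4)*(n + 4)*(n - 2)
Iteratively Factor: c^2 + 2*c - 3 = (c + 3)*(c - 1)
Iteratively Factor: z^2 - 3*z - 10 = (z + 2)*(z - 5)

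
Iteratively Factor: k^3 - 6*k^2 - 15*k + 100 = (k - 5)*(k^2 - k - 20) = (k - 5)^2*(k + 4)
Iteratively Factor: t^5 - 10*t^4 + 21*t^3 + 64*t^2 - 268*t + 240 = (t - 2)*(t^4 - 8*t^3 + 5*t^2 + 74*t - 120) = (t - 2)^2*(t^3 - 6*t^2 - 7*t + 60) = (t - 4)*(t - 2)^2*(t^2 - 2*t - 15) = (t - 5)*(t - 4)*(t - 2)^2*(t + 3)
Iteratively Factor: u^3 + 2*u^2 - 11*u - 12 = (u + 4)*(u^2 - 2*u - 3) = (u + 1)*(u + 4)*(u - 3)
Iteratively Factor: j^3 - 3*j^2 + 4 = (j - 2)*(j^2 - j - 2) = (j - 2)*(j + 1)*(j - 2)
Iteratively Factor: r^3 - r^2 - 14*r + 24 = (r - 2)*(r^2 + r - 12) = (r - 3)*(r - 2)*(r + 4)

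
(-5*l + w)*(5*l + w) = -25*l^2 + w^2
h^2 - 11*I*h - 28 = (h - 7*I)*(h - 4*I)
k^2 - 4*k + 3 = (k - 3)*(k - 1)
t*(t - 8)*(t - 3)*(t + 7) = t^4 - 4*t^3 - 53*t^2 + 168*t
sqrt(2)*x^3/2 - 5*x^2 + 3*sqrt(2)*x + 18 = (x - 3*sqrt(2))^2*(sqrt(2)*x/2 + 1)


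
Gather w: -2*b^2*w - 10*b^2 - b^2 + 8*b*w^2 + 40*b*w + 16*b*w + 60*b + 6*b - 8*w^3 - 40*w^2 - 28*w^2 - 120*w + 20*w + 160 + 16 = -11*b^2 + 66*b - 8*w^3 + w^2*(8*b - 68) + w*(-2*b^2 + 56*b - 100) + 176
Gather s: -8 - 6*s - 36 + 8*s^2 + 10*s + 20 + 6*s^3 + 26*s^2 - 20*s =6*s^3 + 34*s^2 - 16*s - 24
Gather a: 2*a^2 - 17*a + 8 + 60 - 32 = 2*a^2 - 17*a + 36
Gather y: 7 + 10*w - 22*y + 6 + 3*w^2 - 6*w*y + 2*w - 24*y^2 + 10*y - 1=3*w^2 + 12*w - 24*y^2 + y*(-6*w - 12) + 12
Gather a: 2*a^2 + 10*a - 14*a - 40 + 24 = 2*a^2 - 4*a - 16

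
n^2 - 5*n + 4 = (n - 4)*(n - 1)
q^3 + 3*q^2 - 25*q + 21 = (q - 3)*(q - 1)*(q + 7)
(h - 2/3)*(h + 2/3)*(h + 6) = h^3 + 6*h^2 - 4*h/9 - 8/3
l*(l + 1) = l^2 + l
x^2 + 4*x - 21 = (x - 3)*(x + 7)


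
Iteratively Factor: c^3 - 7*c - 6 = (c + 2)*(c^2 - 2*c - 3) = (c - 3)*(c + 2)*(c + 1)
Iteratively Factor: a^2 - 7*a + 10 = (a - 5)*(a - 2)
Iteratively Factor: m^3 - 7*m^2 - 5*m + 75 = (m + 3)*(m^2 - 10*m + 25) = (m - 5)*(m + 3)*(m - 5)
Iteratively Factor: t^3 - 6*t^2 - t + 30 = (t - 5)*(t^2 - t - 6) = (t - 5)*(t + 2)*(t - 3)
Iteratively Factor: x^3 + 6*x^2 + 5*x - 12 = (x - 1)*(x^2 + 7*x + 12) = (x - 1)*(x + 3)*(x + 4)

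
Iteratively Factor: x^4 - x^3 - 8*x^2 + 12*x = (x - 2)*(x^3 + x^2 - 6*x) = (x - 2)*(x + 3)*(x^2 - 2*x) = (x - 2)^2*(x + 3)*(x)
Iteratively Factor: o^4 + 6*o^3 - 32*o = (o - 2)*(o^3 + 8*o^2 + 16*o) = (o - 2)*(o + 4)*(o^2 + 4*o) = o*(o - 2)*(o + 4)*(o + 4)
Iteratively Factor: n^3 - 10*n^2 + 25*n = (n)*(n^2 - 10*n + 25) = n*(n - 5)*(n - 5)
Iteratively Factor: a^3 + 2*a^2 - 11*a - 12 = (a - 3)*(a^2 + 5*a + 4) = (a - 3)*(a + 1)*(a + 4)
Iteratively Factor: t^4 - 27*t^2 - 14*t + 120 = (t + 4)*(t^3 - 4*t^2 - 11*t + 30) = (t - 2)*(t + 4)*(t^2 - 2*t - 15) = (t - 5)*(t - 2)*(t + 4)*(t + 3)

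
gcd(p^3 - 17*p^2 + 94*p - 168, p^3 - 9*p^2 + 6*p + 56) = p^2 - 11*p + 28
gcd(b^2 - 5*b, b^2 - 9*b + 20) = b - 5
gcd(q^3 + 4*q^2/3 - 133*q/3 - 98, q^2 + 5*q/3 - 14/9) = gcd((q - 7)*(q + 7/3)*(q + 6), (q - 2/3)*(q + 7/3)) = q + 7/3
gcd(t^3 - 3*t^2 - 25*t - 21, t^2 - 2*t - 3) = t + 1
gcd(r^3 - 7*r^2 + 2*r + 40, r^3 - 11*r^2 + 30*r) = r - 5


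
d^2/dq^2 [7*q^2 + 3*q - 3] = 14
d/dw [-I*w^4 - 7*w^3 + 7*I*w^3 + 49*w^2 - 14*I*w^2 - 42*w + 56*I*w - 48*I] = -4*I*w^3 + w^2*(-21 + 21*I) + w*(98 - 28*I) - 42 + 56*I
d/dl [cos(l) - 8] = -sin(l)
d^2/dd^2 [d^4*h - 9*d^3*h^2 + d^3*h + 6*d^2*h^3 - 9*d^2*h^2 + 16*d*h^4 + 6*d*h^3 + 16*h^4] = 6*h*(2*d^2 - 9*d*h + d + 2*h^2 - 3*h)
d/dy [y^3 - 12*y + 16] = 3*y^2 - 12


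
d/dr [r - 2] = 1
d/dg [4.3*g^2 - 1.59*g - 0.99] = 8.6*g - 1.59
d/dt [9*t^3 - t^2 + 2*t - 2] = 27*t^2 - 2*t + 2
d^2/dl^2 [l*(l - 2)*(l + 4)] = 6*l + 4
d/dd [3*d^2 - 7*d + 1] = 6*d - 7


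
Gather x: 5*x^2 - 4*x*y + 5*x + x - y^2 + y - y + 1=5*x^2 + x*(6 - 4*y) - y^2 + 1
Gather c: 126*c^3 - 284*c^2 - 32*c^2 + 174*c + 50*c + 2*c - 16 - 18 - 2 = 126*c^3 - 316*c^2 + 226*c - 36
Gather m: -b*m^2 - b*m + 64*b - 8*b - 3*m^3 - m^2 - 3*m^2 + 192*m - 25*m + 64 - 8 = 56*b - 3*m^3 + m^2*(-b - 4) + m*(167 - b) + 56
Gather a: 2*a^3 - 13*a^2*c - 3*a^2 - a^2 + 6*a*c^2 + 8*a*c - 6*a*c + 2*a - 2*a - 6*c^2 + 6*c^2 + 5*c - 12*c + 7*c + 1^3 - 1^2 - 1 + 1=2*a^3 + a^2*(-13*c - 4) + a*(6*c^2 + 2*c)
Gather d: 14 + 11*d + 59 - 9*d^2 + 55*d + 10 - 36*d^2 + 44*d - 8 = -45*d^2 + 110*d + 75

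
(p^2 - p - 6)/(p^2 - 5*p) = (p^2 - p - 6)/(p*(p - 5))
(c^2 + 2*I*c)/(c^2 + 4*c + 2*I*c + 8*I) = c/(c + 4)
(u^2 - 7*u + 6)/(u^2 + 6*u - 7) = (u - 6)/(u + 7)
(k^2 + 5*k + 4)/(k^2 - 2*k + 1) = (k^2 + 5*k + 4)/(k^2 - 2*k + 1)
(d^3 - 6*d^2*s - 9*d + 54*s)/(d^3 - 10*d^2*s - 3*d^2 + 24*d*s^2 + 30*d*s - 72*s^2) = (-d - 3)/(-d + 4*s)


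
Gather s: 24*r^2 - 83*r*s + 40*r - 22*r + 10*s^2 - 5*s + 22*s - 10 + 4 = 24*r^2 + 18*r + 10*s^2 + s*(17 - 83*r) - 6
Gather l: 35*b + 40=35*b + 40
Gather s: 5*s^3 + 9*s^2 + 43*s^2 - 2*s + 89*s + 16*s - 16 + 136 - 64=5*s^3 + 52*s^2 + 103*s + 56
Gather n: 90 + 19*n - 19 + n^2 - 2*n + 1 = n^2 + 17*n + 72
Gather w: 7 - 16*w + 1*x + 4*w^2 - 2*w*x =4*w^2 + w*(-2*x - 16) + x + 7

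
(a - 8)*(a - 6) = a^2 - 14*a + 48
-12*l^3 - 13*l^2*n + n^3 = (-4*l + n)*(l + n)*(3*l + n)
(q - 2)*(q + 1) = q^2 - q - 2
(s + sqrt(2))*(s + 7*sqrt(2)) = s^2 + 8*sqrt(2)*s + 14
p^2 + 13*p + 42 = (p + 6)*(p + 7)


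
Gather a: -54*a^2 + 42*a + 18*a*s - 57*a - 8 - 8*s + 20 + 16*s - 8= -54*a^2 + a*(18*s - 15) + 8*s + 4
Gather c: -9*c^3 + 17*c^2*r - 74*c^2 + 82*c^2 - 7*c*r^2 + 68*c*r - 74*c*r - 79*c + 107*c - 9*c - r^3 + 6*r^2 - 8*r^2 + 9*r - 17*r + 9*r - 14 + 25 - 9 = -9*c^3 + c^2*(17*r + 8) + c*(-7*r^2 - 6*r + 19) - r^3 - 2*r^2 + r + 2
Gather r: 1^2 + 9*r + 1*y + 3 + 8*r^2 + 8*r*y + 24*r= 8*r^2 + r*(8*y + 33) + y + 4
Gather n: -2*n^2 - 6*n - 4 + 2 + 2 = -2*n^2 - 6*n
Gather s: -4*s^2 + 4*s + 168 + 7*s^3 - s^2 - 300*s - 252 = 7*s^3 - 5*s^2 - 296*s - 84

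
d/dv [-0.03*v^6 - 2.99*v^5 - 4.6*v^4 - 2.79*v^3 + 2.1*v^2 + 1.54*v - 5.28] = -0.18*v^5 - 14.95*v^4 - 18.4*v^3 - 8.37*v^2 + 4.2*v + 1.54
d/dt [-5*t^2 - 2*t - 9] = -10*t - 2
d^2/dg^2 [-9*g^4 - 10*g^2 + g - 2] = -108*g^2 - 20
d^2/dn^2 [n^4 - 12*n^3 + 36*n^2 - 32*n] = 12*n^2 - 72*n + 72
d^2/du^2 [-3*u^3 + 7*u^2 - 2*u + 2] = 14 - 18*u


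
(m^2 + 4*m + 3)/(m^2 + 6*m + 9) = (m + 1)/(m + 3)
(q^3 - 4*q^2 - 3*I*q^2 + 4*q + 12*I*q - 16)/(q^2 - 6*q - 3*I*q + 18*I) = (q^3 - q^2*(4 + 3*I) + 4*q*(1 + 3*I) - 16)/(q^2 - 3*q*(2 + I) + 18*I)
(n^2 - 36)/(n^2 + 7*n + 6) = (n - 6)/(n + 1)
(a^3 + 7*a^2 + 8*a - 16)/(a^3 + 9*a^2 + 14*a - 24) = (a + 4)/(a + 6)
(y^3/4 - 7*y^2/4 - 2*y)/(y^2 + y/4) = (y^2 - 7*y - 8)/(4*y + 1)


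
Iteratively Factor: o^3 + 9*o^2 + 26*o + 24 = (o + 4)*(o^2 + 5*o + 6) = (o + 3)*(o + 4)*(o + 2)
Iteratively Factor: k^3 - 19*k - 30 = (k + 2)*(k^2 - 2*k - 15) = (k + 2)*(k + 3)*(k - 5)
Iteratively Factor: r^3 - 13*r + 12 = (r - 3)*(r^2 + 3*r - 4) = (r - 3)*(r - 1)*(r + 4)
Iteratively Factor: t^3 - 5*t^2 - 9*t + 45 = (t + 3)*(t^2 - 8*t + 15) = (t - 3)*(t + 3)*(t - 5)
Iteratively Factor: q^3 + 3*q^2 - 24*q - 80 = (q + 4)*(q^2 - q - 20) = (q + 4)^2*(q - 5)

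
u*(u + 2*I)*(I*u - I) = I*u^3 - 2*u^2 - I*u^2 + 2*u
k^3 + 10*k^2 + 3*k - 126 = (k - 3)*(k + 6)*(k + 7)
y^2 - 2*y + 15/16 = (y - 5/4)*(y - 3/4)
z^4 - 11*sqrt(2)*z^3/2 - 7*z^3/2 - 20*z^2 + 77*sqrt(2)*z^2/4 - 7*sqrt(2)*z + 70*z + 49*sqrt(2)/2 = (z - 7/2)*(z - 7*sqrt(2))*(z + sqrt(2)/2)*(z + sqrt(2))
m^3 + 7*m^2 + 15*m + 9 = (m + 1)*(m + 3)^2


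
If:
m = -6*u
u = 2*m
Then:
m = 0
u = 0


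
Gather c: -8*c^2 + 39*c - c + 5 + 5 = -8*c^2 + 38*c + 10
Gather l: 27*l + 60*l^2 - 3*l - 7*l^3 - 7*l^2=-7*l^3 + 53*l^2 + 24*l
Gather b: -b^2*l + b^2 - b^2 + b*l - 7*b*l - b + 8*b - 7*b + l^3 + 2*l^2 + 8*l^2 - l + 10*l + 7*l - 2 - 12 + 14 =-b^2*l - 6*b*l + l^3 + 10*l^2 + 16*l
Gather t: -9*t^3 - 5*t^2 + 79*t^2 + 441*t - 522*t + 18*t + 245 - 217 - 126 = -9*t^3 + 74*t^2 - 63*t - 98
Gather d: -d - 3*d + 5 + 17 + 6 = 28 - 4*d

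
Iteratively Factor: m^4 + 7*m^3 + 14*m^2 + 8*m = (m + 2)*(m^3 + 5*m^2 + 4*m) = (m + 1)*(m + 2)*(m^2 + 4*m) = (m + 1)*(m + 2)*(m + 4)*(m)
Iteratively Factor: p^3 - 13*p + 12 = (p - 1)*(p^2 + p - 12) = (p - 3)*(p - 1)*(p + 4)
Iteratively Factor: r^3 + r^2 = (r + 1)*(r^2) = r*(r + 1)*(r)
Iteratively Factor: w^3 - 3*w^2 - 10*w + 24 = (w - 4)*(w^2 + w - 6) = (w - 4)*(w + 3)*(w - 2)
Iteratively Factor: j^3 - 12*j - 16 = (j - 4)*(j^2 + 4*j + 4) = (j - 4)*(j + 2)*(j + 2)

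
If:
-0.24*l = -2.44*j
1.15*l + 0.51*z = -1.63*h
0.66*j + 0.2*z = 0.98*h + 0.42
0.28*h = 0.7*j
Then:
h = -0.13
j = -0.05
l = -0.54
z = 1.63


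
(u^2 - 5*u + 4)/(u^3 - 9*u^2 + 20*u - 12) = (u - 4)/(u^2 - 8*u + 12)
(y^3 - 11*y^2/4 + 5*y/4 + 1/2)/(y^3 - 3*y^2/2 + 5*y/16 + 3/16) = 4*(y - 2)/(4*y - 3)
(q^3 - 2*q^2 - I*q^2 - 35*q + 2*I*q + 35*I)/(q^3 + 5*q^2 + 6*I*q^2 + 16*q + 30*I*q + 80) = (q^2 - q*(7 + I) + 7*I)/(q^2 + 6*I*q + 16)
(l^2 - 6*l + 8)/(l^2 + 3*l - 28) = (l - 2)/(l + 7)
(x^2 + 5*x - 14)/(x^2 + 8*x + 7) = (x - 2)/(x + 1)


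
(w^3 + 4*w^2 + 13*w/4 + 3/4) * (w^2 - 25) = w^5 + 4*w^4 - 87*w^3/4 - 397*w^2/4 - 325*w/4 - 75/4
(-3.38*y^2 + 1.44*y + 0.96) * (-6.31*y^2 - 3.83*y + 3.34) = 21.3278*y^4 + 3.859*y^3 - 22.862*y^2 + 1.1328*y + 3.2064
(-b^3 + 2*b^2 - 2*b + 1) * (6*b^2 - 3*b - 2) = -6*b^5 + 15*b^4 - 16*b^3 + 8*b^2 + b - 2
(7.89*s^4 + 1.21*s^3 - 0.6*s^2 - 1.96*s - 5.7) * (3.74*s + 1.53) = 29.5086*s^5 + 16.5971*s^4 - 0.3927*s^3 - 8.2484*s^2 - 24.3168*s - 8.721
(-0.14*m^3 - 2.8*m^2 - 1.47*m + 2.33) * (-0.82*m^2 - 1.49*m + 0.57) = 0.1148*m^5 + 2.5046*m^4 + 5.2976*m^3 - 1.3163*m^2 - 4.3096*m + 1.3281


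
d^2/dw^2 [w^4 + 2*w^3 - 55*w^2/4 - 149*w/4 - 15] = 12*w^2 + 12*w - 55/2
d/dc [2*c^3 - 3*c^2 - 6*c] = 6*c^2 - 6*c - 6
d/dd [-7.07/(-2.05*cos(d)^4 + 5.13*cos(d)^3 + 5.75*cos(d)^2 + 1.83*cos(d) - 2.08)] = (57.974*cos(d)^3 - 108.8073*cos(d)^2 - 81.305*cos(d) - 12.9381)*sin(d)/(-2.05*cos(d)^4 + 5.13*cos(d)^3 + 5.75*cos(d)^2 + 1.83*cos(d) - 2.08)^2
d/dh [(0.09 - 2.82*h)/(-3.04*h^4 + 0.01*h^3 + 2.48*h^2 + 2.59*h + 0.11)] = (-25.7184*h^4 + 1.1508*h^3 + 6.9909*h^2 - 0.4464*h - 0.5433)/(9.2416*h^8 - 0.0608*h^7 - 15.0783*h^6 - 15.6976*h^5 + 5.5334*h^4 + 12.8486*h^3 + 7.2537*h^2 + 0.5698*h + 0.0121)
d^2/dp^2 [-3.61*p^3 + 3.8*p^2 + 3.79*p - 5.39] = 7.6 - 21.66*p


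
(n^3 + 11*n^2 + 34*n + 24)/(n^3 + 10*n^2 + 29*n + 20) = (n + 6)/(n + 5)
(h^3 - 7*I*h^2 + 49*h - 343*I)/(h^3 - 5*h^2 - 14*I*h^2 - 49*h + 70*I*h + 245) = (h + 7*I)/(h - 5)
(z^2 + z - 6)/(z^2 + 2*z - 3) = (z - 2)/(z - 1)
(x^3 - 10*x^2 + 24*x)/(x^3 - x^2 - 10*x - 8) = x*(x - 6)/(x^2 + 3*x + 2)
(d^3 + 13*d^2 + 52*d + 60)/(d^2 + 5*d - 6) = (d^2 + 7*d + 10)/(d - 1)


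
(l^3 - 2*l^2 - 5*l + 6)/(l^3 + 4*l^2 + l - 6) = (l - 3)/(l + 3)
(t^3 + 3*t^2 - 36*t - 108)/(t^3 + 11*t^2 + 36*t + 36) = (t - 6)/(t + 2)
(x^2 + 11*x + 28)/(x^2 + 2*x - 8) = (x + 7)/(x - 2)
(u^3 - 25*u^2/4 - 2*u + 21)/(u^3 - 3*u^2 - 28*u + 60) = (u + 7/4)/(u + 5)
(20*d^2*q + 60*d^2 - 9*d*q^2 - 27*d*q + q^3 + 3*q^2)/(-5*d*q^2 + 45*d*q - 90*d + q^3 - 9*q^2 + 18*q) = (-4*d*q - 12*d + q^2 + 3*q)/(q^2 - 9*q + 18)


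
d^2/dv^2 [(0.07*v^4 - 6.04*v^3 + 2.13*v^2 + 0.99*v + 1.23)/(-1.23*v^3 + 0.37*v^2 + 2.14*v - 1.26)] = (-2.8421709430404e-14*v^7 - 1.33502000000001*v^6 + 86.7226620000001*v^5 - 167.323758*v^4 + 117.034886*v^3 - 68.182218*v^2 + 60.359436*v - 24.514716)/(1.860867*v^9 - 1.679319*v^8 - 9.207657*v^7 + 11.511593*v^6 + 12.57927*v^5 - 24.465306*v^4 + 2.043908*v^3 + 15.548652*v^2 - 10.192392*v + 2.000376)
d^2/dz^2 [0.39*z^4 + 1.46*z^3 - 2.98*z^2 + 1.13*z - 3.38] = 4.68*z^2 + 8.76*z - 5.96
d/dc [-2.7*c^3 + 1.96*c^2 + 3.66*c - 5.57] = -8.1*c^2 + 3.92*c + 3.66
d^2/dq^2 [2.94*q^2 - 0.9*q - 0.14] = 5.88000000000000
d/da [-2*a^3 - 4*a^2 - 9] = 2*a*(-3*a - 4)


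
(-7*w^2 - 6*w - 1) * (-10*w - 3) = 70*w^3 + 81*w^2 + 28*w + 3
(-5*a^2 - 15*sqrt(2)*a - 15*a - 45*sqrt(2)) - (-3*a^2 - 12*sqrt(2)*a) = -2*a^2 - 15*a - 3*sqrt(2)*a - 45*sqrt(2)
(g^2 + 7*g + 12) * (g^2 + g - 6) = g^4 + 8*g^3 + 13*g^2 - 30*g - 72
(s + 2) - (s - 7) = 9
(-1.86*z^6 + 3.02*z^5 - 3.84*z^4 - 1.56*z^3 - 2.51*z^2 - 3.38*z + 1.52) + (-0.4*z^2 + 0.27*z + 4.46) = -1.86*z^6 + 3.02*z^5 - 3.84*z^4 - 1.56*z^3 - 2.91*z^2 - 3.11*z + 5.98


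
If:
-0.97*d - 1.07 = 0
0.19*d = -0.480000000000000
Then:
No Solution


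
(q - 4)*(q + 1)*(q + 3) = q^3 - 13*q - 12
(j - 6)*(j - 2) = j^2 - 8*j + 12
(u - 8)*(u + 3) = u^2 - 5*u - 24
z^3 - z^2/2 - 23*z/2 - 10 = (z - 4)*(z + 1)*(z + 5/2)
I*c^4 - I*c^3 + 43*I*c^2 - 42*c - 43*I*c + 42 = (c - 7*I)*(c + I)*(c + 6*I)*(I*c - I)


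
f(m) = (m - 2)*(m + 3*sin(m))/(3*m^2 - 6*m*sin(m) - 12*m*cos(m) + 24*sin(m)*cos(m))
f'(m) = (m - 2)*(m + 3*sin(m))*(-12*m*sin(m) + 6*m*cos(m) - 6*m + 24*sin(m)^2 + 6*sin(m) - 24*cos(m)^2 + 12*cos(m))/(3*m^2 - 6*m*sin(m) - 12*m*cos(m) + 24*sin(m)*cos(m))^2 + (m - 2)*(3*cos(m) + 1)/(3*m^2 - 6*m*sin(m) - 12*m*cos(m) + 24*sin(m)*cos(m)) + (m + 3*sin(m))/(3*m^2 - 6*m*sin(m) - 12*m*cos(m) + 24*sin(m)*cos(m))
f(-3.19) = -1.99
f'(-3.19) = 0.21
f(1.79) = 0.77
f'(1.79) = 1.77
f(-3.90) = 0.69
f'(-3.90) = 3.23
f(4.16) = 0.03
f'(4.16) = 0.00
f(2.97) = 0.06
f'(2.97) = -0.06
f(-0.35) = -0.78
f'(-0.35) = 0.52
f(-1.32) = -3.28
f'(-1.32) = 9.08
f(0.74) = -0.86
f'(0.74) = -1.08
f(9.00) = 0.23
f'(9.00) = -0.13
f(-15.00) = 0.59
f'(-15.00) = 0.04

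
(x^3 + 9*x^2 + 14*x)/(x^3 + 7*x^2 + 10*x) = (x + 7)/(x + 5)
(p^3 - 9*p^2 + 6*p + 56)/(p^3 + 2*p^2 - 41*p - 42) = (p^3 - 9*p^2 + 6*p + 56)/(p^3 + 2*p^2 - 41*p - 42)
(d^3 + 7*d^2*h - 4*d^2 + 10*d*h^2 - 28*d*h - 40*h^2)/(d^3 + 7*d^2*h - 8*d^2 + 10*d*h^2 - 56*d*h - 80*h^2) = (d - 4)/(d - 8)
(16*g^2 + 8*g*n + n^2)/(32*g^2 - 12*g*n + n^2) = (16*g^2 + 8*g*n + n^2)/(32*g^2 - 12*g*n + n^2)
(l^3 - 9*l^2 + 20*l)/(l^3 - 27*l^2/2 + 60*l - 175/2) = 2*l*(l - 4)/(2*l^2 - 17*l + 35)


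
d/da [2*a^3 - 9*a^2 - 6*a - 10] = 6*a^2 - 18*a - 6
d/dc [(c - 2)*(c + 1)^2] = 3*c^2 - 3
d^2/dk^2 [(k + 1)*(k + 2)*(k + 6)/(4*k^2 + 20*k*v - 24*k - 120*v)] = ((k + 1)*(k + 2)*(k + 6)*(2*k + 5*v - 6)^2 + 3*(k + 3)*(k^2 + 5*k*v - 6*k - 30*v)^2 - (k^2 + 5*k*v - 6*k - 30*v)*((k + 1)*(k + 2)*(k + 6) + (k + 1)*(k + 2)*(2*k + 5*v - 6) + (k + 1)*(k + 6)*(2*k + 5*v - 6) + (k + 2)*(k + 6)*(2*k + 5*v - 6)))/(2*(k^2 + 5*k*v - 6*k - 30*v)^3)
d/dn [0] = 0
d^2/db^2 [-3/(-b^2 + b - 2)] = 6*(-b^2 + b + (2*b - 1)^2 - 2)/(b^2 - b + 2)^3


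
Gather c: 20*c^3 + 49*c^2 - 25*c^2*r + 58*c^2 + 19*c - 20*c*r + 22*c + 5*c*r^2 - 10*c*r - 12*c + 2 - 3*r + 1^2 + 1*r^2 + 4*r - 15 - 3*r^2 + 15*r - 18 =20*c^3 + c^2*(107 - 25*r) + c*(5*r^2 - 30*r + 29) - 2*r^2 + 16*r - 30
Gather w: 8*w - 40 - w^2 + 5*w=-w^2 + 13*w - 40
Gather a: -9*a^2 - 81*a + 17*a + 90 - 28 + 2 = -9*a^2 - 64*a + 64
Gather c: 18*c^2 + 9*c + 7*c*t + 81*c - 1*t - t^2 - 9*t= 18*c^2 + c*(7*t + 90) - t^2 - 10*t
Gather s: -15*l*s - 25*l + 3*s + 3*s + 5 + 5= -25*l + s*(6 - 15*l) + 10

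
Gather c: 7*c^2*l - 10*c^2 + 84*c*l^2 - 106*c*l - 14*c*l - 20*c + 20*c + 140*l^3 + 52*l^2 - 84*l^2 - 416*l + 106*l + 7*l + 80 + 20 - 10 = c^2*(7*l - 10) + c*(84*l^2 - 120*l) + 140*l^3 - 32*l^2 - 303*l + 90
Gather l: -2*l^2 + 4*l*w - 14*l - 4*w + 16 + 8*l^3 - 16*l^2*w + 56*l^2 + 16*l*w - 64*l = 8*l^3 + l^2*(54 - 16*w) + l*(20*w - 78) - 4*w + 16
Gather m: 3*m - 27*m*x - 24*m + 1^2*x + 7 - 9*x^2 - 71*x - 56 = m*(-27*x - 21) - 9*x^2 - 70*x - 49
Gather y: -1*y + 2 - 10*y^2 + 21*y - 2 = -10*y^2 + 20*y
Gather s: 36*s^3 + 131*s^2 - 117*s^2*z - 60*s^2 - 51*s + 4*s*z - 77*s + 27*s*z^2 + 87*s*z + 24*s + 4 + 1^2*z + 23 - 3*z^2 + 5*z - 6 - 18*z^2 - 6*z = 36*s^3 + s^2*(71 - 117*z) + s*(27*z^2 + 91*z - 104) - 21*z^2 + 21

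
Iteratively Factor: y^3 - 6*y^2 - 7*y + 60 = (y + 3)*(y^2 - 9*y + 20) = (y - 5)*(y + 3)*(y - 4)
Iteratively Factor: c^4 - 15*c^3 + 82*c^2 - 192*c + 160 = (c - 4)*(c^3 - 11*c^2 + 38*c - 40) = (c - 5)*(c - 4)*(c^2 - 6*c + 8) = (c - 5)*(c - 4)*(c - 2)*(c - 4)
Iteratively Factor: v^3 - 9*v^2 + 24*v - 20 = (v - 2)*(v^2 - 7*v + 10) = (v - 2)^2*(v - 5)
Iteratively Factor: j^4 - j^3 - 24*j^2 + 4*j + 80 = (j + 2)*(j^3 - 3*j^2 - 18*j + 40) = (j + 2)*(j + 4)*(j^2 - 7*j + 10) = (j - 5)*(j + 2)*(j + 4)*(j - 2)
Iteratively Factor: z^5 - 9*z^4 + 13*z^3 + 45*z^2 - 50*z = (z - 5)*(z^4 - 4*z^3 - 7*z^2 + 10*z) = (z - 5)*(z + 2)*(z^3 - 6*z^2 + 5*z) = z*(z - 5)*(z + 2)*(z^2 - 6*z + 5) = z*(z - 5)^2*(z + 2)*(z - 1)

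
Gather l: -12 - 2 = -14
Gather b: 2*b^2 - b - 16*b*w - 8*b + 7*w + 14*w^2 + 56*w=2*b^2 + b*(-16*w - 9) + 14*w^2 + 63*w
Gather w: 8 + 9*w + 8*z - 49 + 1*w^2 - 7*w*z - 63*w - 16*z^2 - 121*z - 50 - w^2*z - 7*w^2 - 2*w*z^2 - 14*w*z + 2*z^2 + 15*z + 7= w^2*(-z - 6) + w*(-2*z^2 - 21*z - 54) - 14*z^2 - 98*z - 84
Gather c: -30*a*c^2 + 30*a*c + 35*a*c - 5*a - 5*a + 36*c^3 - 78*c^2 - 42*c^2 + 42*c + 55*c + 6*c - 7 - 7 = -10*a + 36*c^3 + c^2*(-30*a - 120) + c*(65*a + 103) - 14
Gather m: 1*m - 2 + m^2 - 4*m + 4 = m^2 - 3*m + 2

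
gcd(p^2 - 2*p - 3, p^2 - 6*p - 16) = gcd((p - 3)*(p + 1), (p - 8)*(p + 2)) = 1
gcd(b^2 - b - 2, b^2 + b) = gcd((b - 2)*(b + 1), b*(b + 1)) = b + 1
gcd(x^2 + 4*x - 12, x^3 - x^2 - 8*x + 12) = x - 2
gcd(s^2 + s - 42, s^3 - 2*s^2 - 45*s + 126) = s^2 + s - 42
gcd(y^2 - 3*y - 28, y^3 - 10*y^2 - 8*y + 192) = y + 4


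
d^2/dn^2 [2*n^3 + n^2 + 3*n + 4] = 12*n + 2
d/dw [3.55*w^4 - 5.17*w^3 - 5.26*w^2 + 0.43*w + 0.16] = 14.2*w^3 - 15.51*w^2 - 10.52*w + 0.43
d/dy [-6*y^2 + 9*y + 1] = 9 - 12*y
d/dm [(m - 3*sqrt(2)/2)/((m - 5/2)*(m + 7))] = (-4*m^2 + 12*sqrt(2)*m - 70 + 27*sqrt(2))/(4*m^4 + 36*m^3 - 59*m^2 - 630*m + 1225)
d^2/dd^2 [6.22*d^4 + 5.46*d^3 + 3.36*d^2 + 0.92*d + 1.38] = 74.64*d^2 + 32.76*d + 6.72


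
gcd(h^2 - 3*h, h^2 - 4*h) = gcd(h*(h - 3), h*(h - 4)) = h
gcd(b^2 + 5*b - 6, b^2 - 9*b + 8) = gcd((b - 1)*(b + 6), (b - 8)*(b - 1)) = b - 1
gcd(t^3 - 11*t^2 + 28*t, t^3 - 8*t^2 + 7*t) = t^2 - 7*t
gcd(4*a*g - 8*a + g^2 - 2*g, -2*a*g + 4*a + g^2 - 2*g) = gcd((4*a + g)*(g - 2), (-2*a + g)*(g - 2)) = g - 2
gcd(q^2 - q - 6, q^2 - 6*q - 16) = q + 2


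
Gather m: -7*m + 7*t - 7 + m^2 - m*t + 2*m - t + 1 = m^2 + m*(-t - 5) + 6*t - 6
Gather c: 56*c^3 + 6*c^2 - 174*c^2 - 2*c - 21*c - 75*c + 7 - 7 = 56*c^3 - 168*c^2 - 98*c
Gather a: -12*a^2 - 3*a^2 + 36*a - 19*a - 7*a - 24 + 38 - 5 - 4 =-15*a^2 + 10*a + 5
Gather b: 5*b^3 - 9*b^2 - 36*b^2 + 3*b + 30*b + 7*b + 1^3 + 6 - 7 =5*b^3 - 45*b^2 + 40*b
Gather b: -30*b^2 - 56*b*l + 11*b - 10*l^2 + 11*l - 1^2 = -30*b^2 + b*(11 - 56*l) - 10*l^2 + 11*l - 1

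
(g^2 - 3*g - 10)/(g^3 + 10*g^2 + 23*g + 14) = (g - 5)/(g^2 + 8*g + 7)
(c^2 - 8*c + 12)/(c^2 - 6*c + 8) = (c - 6)/(c - 4)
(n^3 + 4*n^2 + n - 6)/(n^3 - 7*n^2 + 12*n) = (n^3 + 4*n^2 + n - 6)/(n*(n^2 - 7*n + 12))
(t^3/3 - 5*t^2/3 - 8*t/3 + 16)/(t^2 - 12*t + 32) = (t^2 - t - 12)/(3*(t - 8))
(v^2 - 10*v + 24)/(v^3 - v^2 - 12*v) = (v - 6)/(v*(v + 3))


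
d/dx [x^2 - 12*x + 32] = 2*x - 12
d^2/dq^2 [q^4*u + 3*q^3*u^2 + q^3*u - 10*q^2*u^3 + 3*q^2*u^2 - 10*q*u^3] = 2*u*(6*q^2 + 9*q*u + 3*q - 10*u^2 + 3*u)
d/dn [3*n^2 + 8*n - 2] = 6*n + 8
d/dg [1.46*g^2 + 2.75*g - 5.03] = 2.92*g + 2.75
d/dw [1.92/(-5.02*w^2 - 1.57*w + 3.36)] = (19.2768*w + 3.0144)/(5.02*w^2 + 1.57*w - 3.36)^2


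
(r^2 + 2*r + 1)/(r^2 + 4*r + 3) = (r + 1)/(r + 3)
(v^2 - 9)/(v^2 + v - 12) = (v + 3)/(v + 4)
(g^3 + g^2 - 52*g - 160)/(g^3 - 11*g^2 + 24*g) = (g^2 + 9*g + 20)/(g*(g - 3))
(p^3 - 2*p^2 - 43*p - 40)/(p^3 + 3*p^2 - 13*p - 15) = (p - 8)/(p - 3)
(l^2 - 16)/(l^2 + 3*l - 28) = (l + 4)/(l + 7)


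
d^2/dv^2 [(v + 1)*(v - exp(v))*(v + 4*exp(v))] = 3*v^2*exp(v) - 16*v*exp(2*v) + 15*v*exp(v) + 6*v - 32*exp(2*v) + 12*exp(v) + 2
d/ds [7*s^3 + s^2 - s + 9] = 21*s^2 + 2*s - 1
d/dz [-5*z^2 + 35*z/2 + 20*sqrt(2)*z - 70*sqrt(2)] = -10*z + 35/2 + 20*sqrt(2)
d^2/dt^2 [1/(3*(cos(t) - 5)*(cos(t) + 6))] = (-4*sin(t)^4/3 + 41*sin(t)^2 - 35*cos(t)/4 - cos(3*t)/4 - 19)/((cos(t) - 5)^3*(cos(t) + 6)^3)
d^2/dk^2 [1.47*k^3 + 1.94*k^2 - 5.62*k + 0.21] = 8.82*k + 3.88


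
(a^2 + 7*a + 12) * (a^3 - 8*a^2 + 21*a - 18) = a^5 - a^4 - 23*a^3 + 33*a^2 + 126*a - 216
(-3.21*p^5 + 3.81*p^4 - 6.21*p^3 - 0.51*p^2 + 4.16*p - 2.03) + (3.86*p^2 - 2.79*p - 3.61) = -3.21*p^5 + 3.81*p^4 - 6.21*p^3 + 3.35*p^2 + 1.37*p - 5.64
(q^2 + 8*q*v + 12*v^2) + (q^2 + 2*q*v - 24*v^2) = 2*q^2 + 10*q*v - 12*v^2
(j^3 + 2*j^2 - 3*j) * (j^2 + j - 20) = j^5 + 3*j^4 - 21*j^3 - 43*j^2 + 60*j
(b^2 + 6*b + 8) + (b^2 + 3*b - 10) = 2*b^2 + 9*b - 2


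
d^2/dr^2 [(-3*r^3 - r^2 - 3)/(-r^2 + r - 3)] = 2*(-5*r^3 - 27*r^2 + 72*r + 3)/(r^6 - 3*r^5 + 12*r^4 - 19*r^3 + 36*r^2 - 27*r + 27)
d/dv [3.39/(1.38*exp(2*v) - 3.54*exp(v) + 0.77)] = (12.0006 - 9.3564*exp(v))*exp(v)/(1.38*exp(2*v) - 3.54*exp(v) + 0.77)^2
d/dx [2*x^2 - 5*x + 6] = 4*x - 5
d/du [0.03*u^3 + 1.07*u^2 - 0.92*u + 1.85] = 0.09*u^2 + 2.14*u - 0.92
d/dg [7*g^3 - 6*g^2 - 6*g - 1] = 21*g^2 - 12*g - 6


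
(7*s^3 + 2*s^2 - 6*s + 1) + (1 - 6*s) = 7*s^3 + 2*s^2 - 12*s + 2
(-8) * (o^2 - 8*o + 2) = -8*o^2 + 64*o - 16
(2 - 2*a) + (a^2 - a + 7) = a^2 - 3*a + 9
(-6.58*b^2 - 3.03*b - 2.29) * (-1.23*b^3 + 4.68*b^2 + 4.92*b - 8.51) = 8.0934*b^5 - 27.0675*b^4 - 43.7373*b^3 + 30.371*b^2 + 14.5185*b + 19.4879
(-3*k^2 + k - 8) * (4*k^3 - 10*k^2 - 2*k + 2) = -12*k^5 + 34*k^4 - 36*k^3 + 72*k^2 + 18*k - 16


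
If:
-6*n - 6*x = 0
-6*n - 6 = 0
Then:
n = -1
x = 1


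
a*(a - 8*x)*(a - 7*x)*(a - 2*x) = a^4 - 17*a^3*x + 86*a^2*x^2 - 112*a*x^3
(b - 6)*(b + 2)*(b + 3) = b^3 - b^2 - 24*b - 36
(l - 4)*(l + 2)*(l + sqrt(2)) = l^3 - 2*l^2 + sqrt(2)*l^2 - 8*l - 2*sqrt(2)*l - 8*sqrt(2)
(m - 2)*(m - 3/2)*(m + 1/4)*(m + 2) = m^4 - 5*m^3/4 - 35*m^2/8 + 5*m + 3/2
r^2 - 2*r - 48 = (r - 8)*(r + 6)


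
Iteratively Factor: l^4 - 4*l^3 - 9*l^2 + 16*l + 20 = (l - 5)*(l^3 + l^2 - 4*l - 4) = (l - 5)*(l + 2)*(l^2 - l - 2) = (l - 5)*(l - 2)*(l + 2)*(l + 1)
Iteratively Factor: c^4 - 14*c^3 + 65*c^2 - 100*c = (c - 5)*(c^3 - 9*c^2 + 20*c) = (c - 5)*(c - 4)*(c^2 - 5*c) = (c - 5)^2*(c - 4)*(c)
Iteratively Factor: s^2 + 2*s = (s + 2)*(s)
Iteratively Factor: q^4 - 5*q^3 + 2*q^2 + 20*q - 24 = (q - 2)*(q^3 - 3*q^2 - 4*q + 12) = (q - 2)^2*(q^2 - q - 6) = (q - 2)^2*(q + 2)*(q - 3)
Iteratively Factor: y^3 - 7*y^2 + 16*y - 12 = (y - 3)*(y^2 - 4*y + 4) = (y - 3)*(y - 2)*(y - 2)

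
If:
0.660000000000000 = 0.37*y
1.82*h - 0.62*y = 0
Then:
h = 0.61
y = 1.78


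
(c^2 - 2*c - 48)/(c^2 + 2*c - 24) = (c - 8)/(c - 4)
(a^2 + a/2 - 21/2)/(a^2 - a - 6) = (a + 7/2)/(a + 2)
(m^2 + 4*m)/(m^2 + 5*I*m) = (m + 4)/(m + 5*I)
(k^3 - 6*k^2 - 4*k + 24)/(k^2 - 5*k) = (k^3 - 6*k^2 - 4*k + 24)/(k*(k - 5))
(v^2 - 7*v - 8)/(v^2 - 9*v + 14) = (v^2 - 7*v - 8)/(v^2 - 9*v + 14)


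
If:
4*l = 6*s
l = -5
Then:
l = -5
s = -10/3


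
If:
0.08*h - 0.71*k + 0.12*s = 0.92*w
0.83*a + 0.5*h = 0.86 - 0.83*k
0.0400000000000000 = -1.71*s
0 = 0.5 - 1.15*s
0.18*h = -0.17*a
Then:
No Solution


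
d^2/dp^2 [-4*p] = 0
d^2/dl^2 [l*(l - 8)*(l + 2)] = 6*l - 12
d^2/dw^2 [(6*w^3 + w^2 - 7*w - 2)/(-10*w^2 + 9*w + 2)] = 8*(w^3 + 54*w^2 - 48*w + 18)/(1000*w^6 - 2700*w^5 + 1830*w^4 + 351*w^3 - 366*w^2 - 108*w - 8)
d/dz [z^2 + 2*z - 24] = 2*z + 2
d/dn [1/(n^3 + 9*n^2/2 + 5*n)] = 4*(-3*n^2 - 9*n - 5)/(n^2*(2*n^2 + 9*n + 10)^2)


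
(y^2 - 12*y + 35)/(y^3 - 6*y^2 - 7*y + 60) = (y - 7)/(y^2 - y - 12)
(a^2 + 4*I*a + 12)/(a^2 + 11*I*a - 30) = (a - 2*I)/(a + 5*I)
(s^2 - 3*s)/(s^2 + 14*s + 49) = s*(s - 3)/(s^2 + 14*s + 49)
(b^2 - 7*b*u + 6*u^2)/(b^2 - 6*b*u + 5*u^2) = (-b + 6*u)/(-b + 5*u)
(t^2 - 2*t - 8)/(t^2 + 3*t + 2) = (t - 4)/(t + 1)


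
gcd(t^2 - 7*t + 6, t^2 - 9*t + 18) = t - 6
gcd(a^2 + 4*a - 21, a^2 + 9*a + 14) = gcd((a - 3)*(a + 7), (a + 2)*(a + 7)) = a + 7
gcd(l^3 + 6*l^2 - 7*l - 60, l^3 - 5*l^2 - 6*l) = 1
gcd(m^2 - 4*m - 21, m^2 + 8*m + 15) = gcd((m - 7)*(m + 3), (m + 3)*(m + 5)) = m + 3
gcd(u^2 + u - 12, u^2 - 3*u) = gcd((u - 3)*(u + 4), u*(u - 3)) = u - 3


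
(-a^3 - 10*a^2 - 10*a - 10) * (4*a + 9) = -4*a^4 - 49*a^3 - 130*a^2 - 130*a - 90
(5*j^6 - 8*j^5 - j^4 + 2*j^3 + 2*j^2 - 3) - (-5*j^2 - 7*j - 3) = 5*j^6 - 8*j^5 - j^4 + 2*j^3 + 7*j^2 + 7*j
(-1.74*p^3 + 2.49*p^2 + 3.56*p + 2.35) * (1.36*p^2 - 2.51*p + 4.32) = -2.3664*p^5 + 7.7538*p^4 - 8.9251*p^3 + 5.0172*p^2 + 9.4807*p + 10.152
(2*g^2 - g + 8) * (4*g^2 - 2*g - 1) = 8*g^4 - 8*g^3 + 32*g^2 - 15*g - 8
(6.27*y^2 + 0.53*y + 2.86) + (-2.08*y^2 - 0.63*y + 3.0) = 4.19*y^2 - 0.1*y + 5.86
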